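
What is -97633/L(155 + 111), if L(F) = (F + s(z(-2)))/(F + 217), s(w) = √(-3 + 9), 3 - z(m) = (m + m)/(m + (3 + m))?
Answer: -6271846287/35375 + 47156739*√6/70750 ≈ -1.7566e+5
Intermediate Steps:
z(m) = 3 - 2*m/(3 + 2*m) (z(m) = 3 - (m + m)/(m + (3 + m)) = 3 - 2*m/(3 + 2*m))
s(w) = √6
L(F) = (F + √6)/(217 + F) (L(F) = (F + √6)/(F + 217) = (F + √6)/(217 + F))
-97633/L(155 + 111) = -97633*(217 + (155 + 111))/((155 + 111) + √6) = -97633*(217 + 266)/(266 + √6) = -97633*483/(266 + √6) = -97633/(38/69 + √6/483)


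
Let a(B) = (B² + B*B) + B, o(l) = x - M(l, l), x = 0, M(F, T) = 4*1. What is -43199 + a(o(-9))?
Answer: -43171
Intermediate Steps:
M(F, T) = 4
o(l) = -4 (o(l) = 0 - 1*4 = 0 - 4 = -4)
a(B) = B + 2*B² (a(B) = (B² + B²) + B = 2*B² + B = B + 2*B²)
-43199 + a(o(-9)) = -43199 - 4*(1 + 2*(-4)) = -43199 - 4*(1 - 8) = -43199 - 4*(-7) = -43199 + 28 = -43171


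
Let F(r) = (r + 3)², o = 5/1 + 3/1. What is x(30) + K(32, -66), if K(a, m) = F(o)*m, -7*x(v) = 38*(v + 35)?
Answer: -58372/7 ≈ -8338.9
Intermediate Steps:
x(v) = -190 - 38*v/7 (x(v) = -38*(v + 35)/7 = -38*(35 + v)/7 = -(1330 + 38*v)/7 = -190 - 38*v/7)
o = 8 (o = 5*1 + 3*1 = 5 + 3 = 8)
F(r) = (3 + r)²
K(a, m) = 121*m (K(a, m) = (3 + 8)²*m = 11²*m = 121*m)
x(30) + K(32, -66) = (-190 - 38/7*30) + 121*(-66) = (-190 - 1140/7) - 7986 = -2470/7 - 7986 = -58372/7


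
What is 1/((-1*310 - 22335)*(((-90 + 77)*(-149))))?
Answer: -1/43863365 ≈ -2.2798e-8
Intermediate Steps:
1/((-1*310 - 22335)*(((-90 + 77)*(-149)))) = 1/((-310 - 22335)*((-13*(-149)))) = 1/(-22645*1937) = -1/22645*1/1937 = -1/43863365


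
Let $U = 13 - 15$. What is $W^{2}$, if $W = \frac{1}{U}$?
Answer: $\frac{1}{4} \approx 0.25$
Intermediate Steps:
$U = -2$
$W = - \frac{1}{2}$ ($W = \frac{1}{-2} = - \frac{1}{2} \approx -0.5$)
$W^{2} = \left(- \frac{1}{2}\right)^{2} = \frac{1}{4}$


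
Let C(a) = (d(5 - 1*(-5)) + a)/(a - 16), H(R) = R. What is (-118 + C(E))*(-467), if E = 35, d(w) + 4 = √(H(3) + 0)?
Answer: 1032537/19 - 467*√3/19 ≈ 54302.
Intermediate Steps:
d(w) = -4 + √3 (d(w) = -4 + √(3 + 0) = -4 + √3)
C(a) = (-4 + a + √3)/(-16 + a) (C(a) = ((-4 + √3) + a)/(a - 16) = (-4 + a + √3)/(-16 + a))
(-118 + C(E))*(-467) = (-118 + (-4 + 35 + √3)/(-16 + 35))*(-467) = (-118 + (31 + √3)/19)*(-467) = (-118 + (31/19 + √3/19))*(-467) = (-2211/19 + √3/19)*(-467) = 1032537/19 - 467*√3/19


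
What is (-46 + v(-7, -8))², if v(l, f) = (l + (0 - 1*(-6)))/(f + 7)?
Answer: 2025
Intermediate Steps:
v(l, f) = (6 + l)/(7 + f) (v(l, f) = (l + (0 + 6))/(7 + f) = (l + 6)/(7 + f) = (6 + l)/(7 + f))
(-46 + v(-7, -8))² = (-46 + (6 - 7)/(7 - 8))² = (-46 - 1/(-1))² = (-46 - 1*(-1))² = (-46 + 1)² = (-45)² = 2025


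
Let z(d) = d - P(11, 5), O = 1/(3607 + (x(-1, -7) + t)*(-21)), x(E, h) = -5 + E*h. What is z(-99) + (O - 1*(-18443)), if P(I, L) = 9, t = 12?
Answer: 60743856/3313 ≈ 18335.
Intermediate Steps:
O = 1/3313 (O = 1/(3607 + ((-5 - 1*(-7)) + 12)*(-21)) = 1/(3607 + ((-5 + 7) + 12)*(-21)) = 1/(3607 + (2 + 12)*(-21)) = 1/(3607 + 14*(-21)) = 1/(3607 - 294) = 1/3313 ≈ 0.00030184)
z(d) = -9 + d (z(d) = d - 1*9 = d - 9 = -9 + d)
z(-99) + (O - 1*(-18443)) = (-9 - 99) + (1/3313 - 1*(-18443)) = -108 + (1/3313 + 18443) = -108 + 61101660/3313 = 60743856/3313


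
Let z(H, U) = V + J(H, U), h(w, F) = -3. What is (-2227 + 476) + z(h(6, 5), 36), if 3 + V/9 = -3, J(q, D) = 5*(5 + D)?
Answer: -1600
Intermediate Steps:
J(q, D) = 25 + 5*D
V = -54 (V = -27 + 9*(-3) = -27 - 27 = -54)
z(H, U) = -29 + 5*U (z(H, U) = -54 + (25 + 5*U) = -29 + 5*U)
(-2227 + 476) + z(h(6, 5), 36) = (-2227 + 476) + (-29 + 5*36) = -1751 + (-29 + 180) = -1751 + 151 = -1600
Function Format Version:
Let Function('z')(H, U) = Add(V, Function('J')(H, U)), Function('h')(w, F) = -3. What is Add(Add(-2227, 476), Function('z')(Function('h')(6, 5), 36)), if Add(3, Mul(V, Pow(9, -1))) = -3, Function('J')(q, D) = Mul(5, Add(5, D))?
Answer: -1600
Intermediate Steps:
Function('J')(q, D) = Add(25, Mul(5, D))
V = -54 (V = Add(-27, Mul(9, -3)) = Add(-27, -27) = -54)
Function('z')(H, U) = Add(-29, Mul(5, U)) (Function('z')(H, U) = Add(-54, Add(25, Mul(5, U))) = Add(-29, Mul(5, U)))
Add(Add(-2227, 476), Function('z')(Function('h')(6, 5), 36)) = Add(Add(-2227, 476), Add(-29, Mul(5, 36))) = Add(-1751, Add(-29, 180)) = Add(-1751, 151) = -1600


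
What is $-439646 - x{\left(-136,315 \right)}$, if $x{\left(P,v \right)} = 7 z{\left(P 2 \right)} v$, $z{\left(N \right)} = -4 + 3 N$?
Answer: $1368454$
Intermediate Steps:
$x{\left(P,v \right)} = v \left(-28 + 42 P\right)$ ($x{\left(P,v \right)} = 7 \left(-4 + 3 P 2\right) v = 7 \left(-4 + 3 \cdot 2 P\right) v = 7 \left(-4 + 6 P\right) v = \left(-28 + 42 P\right) v = v \left(-28 + 42 P\right)$)
$-439646 - x{\left(-136,315 \right)} = -439646 - 14 \cdot 315 \left(-2 + 3 \left(-136\right)\right) = -439646 - 14 \cdot 315 \left(-2 - 408\right) = -439646 - 14 \cdot 315 \left(-410\right) = -439646 - -1808100 = -439646 + 1808100 = 1368454$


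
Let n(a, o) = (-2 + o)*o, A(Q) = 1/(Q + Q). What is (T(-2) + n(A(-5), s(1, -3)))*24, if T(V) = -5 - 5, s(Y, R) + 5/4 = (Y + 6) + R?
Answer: -381/2 ≈ -190.50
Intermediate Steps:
s(Y, R) = 19/4 + R + Y (s(Y, R) = -5/4 + ((Y + 6) + R) = -5/4 + ((6 + Y) + R) = -5/4 + (6 + R + Y) = 19/4 + R + Y)
A(Q) = 1/(2*Q)
T(V) = -10
n(a, o) = o*(-2 + o)
(T(-2) + n(A(-5), s(1, -3)))*24 = (-10 + (19/4 - 3 + 1)*(-2 + (19/4 - 3 + 1)))*24 = (-10 + 11*(-2 + 11/4)/4)*24 = (-10 + (11/4)*(¾))*24 = (-10 + 33/16)*24 = -127/16*24 = -381/2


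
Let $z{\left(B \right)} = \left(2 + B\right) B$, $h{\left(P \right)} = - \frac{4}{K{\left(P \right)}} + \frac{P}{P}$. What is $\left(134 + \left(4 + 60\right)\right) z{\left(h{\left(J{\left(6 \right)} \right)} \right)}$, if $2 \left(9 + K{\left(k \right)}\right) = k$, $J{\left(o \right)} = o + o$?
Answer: $2002$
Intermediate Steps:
$J{\left(o \right)} = 2 o$
$K{\left(k \right)} = -9 + \frac{k}{2}$
$h{\left(P \right)} = 1 - \frac{4}{-9 + \frac{P}{2}}$ ($h{\left(P \right)} = - \frac{4}{-9 + \frac{P}{2}} + \frac{P}{P} = - \frac{4}{-9 + \frac{P}{2}} + 1 = 1 - \frac{4}{-9 + \frac{P}{2}}$)
$z{\left(B \right)} = B \left(2 + B\right)$
$\left(134 + \left(4 + 60\right)\right) z{\left(h{\left(J{\left(6 \right)} \right)} \right)} = \left(134 + \left(4 + 60\right)\right) \frac{-26 + 2 \cdot 6}{-18 + 2 \cdot 6} \left(2 + \frac{-26 + 2 \cdot 6}{-18 + 2 \cdot 6}\right) = \left(134 + 64\right) \frac{-26 + 12}{-18 + 12} \left(2 + \frac{-26 + 12}{-18 + 12}\right) = 198 \frac{1}{-6} \left(-14\right) \left(2 + \frac{1}{-6} \left(-14\right)\right) = 198 \left(- \frac{1}{6}\right) \left(-14\right) \left(2 - - \frac{7}{3}\right) = 198 \frac{7 \left(2 + \frac{7}{3}\right)}{3} = 198 \cdot \frac{7}{3} \cdot \frac{13}{3} = 198 \cdot \frac{91}{9} = 2002$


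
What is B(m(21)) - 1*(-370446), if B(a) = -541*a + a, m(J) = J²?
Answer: 132306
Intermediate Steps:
B(a) = -540*a
B(m(21)) - 1*(-370446) = -540*21² - 1*(-370446) = -540*441 + 370446 = -238140 + 370446 = 132306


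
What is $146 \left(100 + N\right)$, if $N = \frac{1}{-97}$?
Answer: $\frac{1416054}{97} \approx 14599.0$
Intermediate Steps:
$N = - \frac{1}{97} \approx -0.010309$
$146 \left(100 + N\right) = 146 \left(100 - \frac{1}{97}\right) = 146 \cdot \frac{9699}{97} = \frac{1416054}{97}$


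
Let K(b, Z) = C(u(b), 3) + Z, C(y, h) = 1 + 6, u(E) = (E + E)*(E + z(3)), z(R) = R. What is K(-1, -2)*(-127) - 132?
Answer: -767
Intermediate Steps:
u(E) = 2*E*(3 + E) (u(E) = (E + E)*(E + 3) = (2*E)*(3 + E) = 2*E*(3 + E))
C(y, h) = 7
K(b, Z) = 7 + Z
K(-1, -2)*(-127) - 132 = (7 - 2)*(-127) - 132 = 5*(-127) - 132 = -635 - 132 = -767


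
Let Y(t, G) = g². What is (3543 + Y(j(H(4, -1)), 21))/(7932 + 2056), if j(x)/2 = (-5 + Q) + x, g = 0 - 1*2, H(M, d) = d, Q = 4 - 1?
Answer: 3547/9988 ≈ 0.35513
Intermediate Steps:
Q = 3
g = -2 (g = 0 - 2 = -2)
j(x) = -4 + 2*x (j(x) = 2*((-5 + 3) + x) = 2*(-2 + x) = -4 + 2*x)
Y(t, G) = 4 (Y(t, G) = (-2)² = 4)
(3543 + Y(j(H(4, -1)), 21))/(7932 + 2056) = (3543 + 4)/(7932 + 2056) = 3547/9988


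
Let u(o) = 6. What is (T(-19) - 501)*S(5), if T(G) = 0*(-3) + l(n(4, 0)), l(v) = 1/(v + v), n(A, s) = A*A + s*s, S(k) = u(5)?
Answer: -48093/16 ≈ -3005.8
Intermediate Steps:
S(k) = 6
n(A, s) = A² + s²
l(v) = 1/(2*v)
T(G) = 1/32 (T(G) = 0*(-3) + 1/(2*(4² + 0²)) = 0 + 1/(2*(16 + 0)) = 0 + (½)/16 = 0 + (½)*(1/16) = 0 + 1/32 = 1/32)
(T(-19) - 501)*S(5) = (1/32 - 501)*6 = -16031/32*6 = -48093/16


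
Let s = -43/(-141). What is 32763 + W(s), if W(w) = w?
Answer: 4619626/141 ≈ 32763.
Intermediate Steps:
s = 43/141 (s = -43*(-1/141) = 43/141 ≈ 0.30496)
32763 + W(s) = 32763 + 43/141 = 4619626/141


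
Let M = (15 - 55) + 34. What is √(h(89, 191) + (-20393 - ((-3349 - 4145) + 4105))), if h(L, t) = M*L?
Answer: I*√17538 ≈ 132.43*I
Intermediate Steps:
M = -6 (M = -40 + 34 = -6)
h(L, t) = -6*L
√(h(89, 191) + (-20393 - ((-3349 - 4145) + 4105))) = √(-6*89 + (-20393 - ((-3349 - 4145) + 4105))) = √(-534 + (-20393 - (-7494 + 4105))) = √(-534 + (-20393 - 1*(-3389))) = √(-534 + (-20393 + 3389)) = √(-534 - 17004) = √(-17538) = I*√17538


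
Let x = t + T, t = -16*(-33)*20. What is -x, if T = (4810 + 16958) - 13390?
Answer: -18938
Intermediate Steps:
T = 8378 (T = 21768 - 13390 = 8378)
t = 10560 (t = 528*20 = 10560)
x = 18938 (x = 10560 + 8378 = 18938)
-x = -1*18938 = -18938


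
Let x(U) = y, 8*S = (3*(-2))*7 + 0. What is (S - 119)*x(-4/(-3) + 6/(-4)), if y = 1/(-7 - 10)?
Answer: 497/68 ≈ 7.3088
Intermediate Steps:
y = -1/17 (y = 1/(-17) = -1/17 ≈ -0.058824)
S = -21/4 (S = ((3*(-2))*7 + 0)/8 = (-6*7 + 0)/8 = (-42 + 0)/8 = (⅛)*(-42) = -21/4 ≈ -5.2500)
x(U) = -1/17
(S - 119)*x(-4/(-3) + 6/(-4)) = (-21/4 - 119)*(-1/17) = -497/4*(-1/17) = 497/68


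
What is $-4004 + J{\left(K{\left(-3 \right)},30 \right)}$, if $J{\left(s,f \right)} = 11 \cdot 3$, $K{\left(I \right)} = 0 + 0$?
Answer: $-3971$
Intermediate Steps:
$K{\left(I \right)} = 0$
$J{\left(s,f \right)} = 33$
$-4004 + J{\left(K{\left(-3 \right)},30 \right)} = -4004 + 33 = -3971$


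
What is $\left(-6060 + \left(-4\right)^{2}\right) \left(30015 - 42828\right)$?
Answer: $77441772$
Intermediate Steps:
$\left(-6060 + \left(-4\right)^{2}\right) \left(30015 - 42828\right) = \left(-6060 + 16\right) \left(-12813\right) = \left(-6044\right) \left(-12813\right) = 77441772$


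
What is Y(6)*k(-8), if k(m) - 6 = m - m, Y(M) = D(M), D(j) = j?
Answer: 36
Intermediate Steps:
Y(M) = M
k(m) = 6 (k(m) = 6 + (m - m) = 6 + 0 = 6)
Y(6)*k(-8) = 6*6 = 36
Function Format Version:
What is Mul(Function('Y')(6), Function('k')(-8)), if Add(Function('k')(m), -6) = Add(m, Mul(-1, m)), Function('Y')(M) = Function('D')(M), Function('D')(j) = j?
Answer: 36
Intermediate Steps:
Function('Y')(M) = M
Function('k')(m) = 6 (Function('k')(m) = Add(6, Add(m, Mul(-1, m))) = Add(6, 0) = 6)
Mul(Function('Y')(6), Function('k')(-8)) = Mul(6, 6) = 36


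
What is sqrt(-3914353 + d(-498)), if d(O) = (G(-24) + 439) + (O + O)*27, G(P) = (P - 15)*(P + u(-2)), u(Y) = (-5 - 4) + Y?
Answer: I*sqrt(3939441) ≈ 1984.8*I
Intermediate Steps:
u(Y) = -9 + Y
G(P) = (-15 + P)*(-11 + P) (G(P) = (P - 15)*(P + (-9 - 2)) = (-15 + P)*(P - 11) = (-15 + P)*(-11 + P))
d(O) = 1804 + 54*O (d(O) = ((165 + (-24)**2 - 26*(-24)) + 439) + (O + O)*27 = ((165 + 576 + 624) + 439) + (2*O)*27 = (1365 + 439) + 54*O = 1804 + 54*O)
sqrt(-3914353 + d(-498)) = sqrt(-3914353 + (1804 + 54*(-498))) = sqrt(-3914353 + (1804 - 26892)) = sqrt(-3914353 - 25088) = sqrt(-3939441) = I*sqrt(3939441)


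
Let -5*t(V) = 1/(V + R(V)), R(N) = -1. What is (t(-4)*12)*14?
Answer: 168/25 ≈ 6.7200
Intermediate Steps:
t(V) = -1/(5*(-1 + V)) (t(V) = -1/(5*(V - 1)) = -1/(5*(-1 + V)))
(t(-4)*12)*14 = (-1/(-5 + 5*(-4))*12)*14 = (-1/(-5 - 20)*12)*14 = (-1/(-25)*12)*14 = (-1*(-1/25)*12)*14 = ((1/25)*12)*14 = (12/25)*14 = 168/25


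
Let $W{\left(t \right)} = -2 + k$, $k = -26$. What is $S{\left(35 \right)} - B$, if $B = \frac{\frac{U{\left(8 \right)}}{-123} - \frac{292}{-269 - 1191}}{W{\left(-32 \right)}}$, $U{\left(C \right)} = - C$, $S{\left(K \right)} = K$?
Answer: $\frac{602863}{17220} \approx 35.009$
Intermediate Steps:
$W{\left(t \right)} = -28$ ($W{\left(t \right)} = -2 - 26 = -28$)
$B = - \frac{163}{17220}$ ($B = \frac{\frac{\left(-1\right) 8}{-123} - \frac{292}{-269 - 1191}}{-28} = \left(\left(-8\right) \left(- \frac{1}{123}\right) - \frac{292}{-1460}\right) \left(- \frac{1}{28}\right) = \left(\frac{8}{123} - - \frac{1}{5}\right) \left(- \frac{1}{28}\right) = \left(\frac{8}{123} + \frac{1}{5}\right) \left(- \frac{1}{28}\right) = \frac{163}{615} \left(- \frac{1}{28}\right) = - \frac{163}{17220} \approx -0.0094657$)
$S{\left(35 \right)} - B = 35 - - \frac{163}{17220} = 35 + \frac{163}{17220} = \frac{602863}{17220}$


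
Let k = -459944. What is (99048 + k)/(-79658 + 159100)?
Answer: -180448/39721 ≈ -4.5429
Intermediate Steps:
(99048 + k)/(-79658 + 159100) = (99048 - 459944)/(-79658 + 159100) = -360896/79442 = -360896*1/79442 = -180448/39721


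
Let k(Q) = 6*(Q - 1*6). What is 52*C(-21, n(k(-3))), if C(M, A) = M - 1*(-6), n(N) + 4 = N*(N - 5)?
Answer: -780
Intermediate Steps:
k(Q) = -36 + 6*Q (k(Q) = 6*(Q - 6) = 6*(-6 + Q) = -36 + 6*Q)
n(N) = -4 + N*(-5 + N) (n(N) = -4 + N*(N - 5) = -4 + N*(-5 + N))
C(M, A) = 6 + M (C(M, A) = M + 6 = 6 + M)
52*C(-21, n(k(-3))) = 52*(6 - 21) = 52*(-15) = -780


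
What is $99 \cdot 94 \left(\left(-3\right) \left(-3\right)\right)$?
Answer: $83754$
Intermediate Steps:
$99 \cdot 94 \left(\left(-3\right) \left(-3\right)\right) = 9306 \cdot 9 = 83754$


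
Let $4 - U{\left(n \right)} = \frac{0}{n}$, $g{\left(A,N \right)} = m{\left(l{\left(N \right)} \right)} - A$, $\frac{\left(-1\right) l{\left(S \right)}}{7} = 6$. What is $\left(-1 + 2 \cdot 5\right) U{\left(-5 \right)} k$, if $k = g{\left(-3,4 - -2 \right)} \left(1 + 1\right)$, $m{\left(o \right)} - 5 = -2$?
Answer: $432$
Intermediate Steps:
$l{\left(S \right)} = -42$ ($l{\left(S \right)} = \left(-7\right) 6 = -42$)
$m{\left(o \right)} = 3$ ($m{\left(o \right)} = 5 - 2 = 3$)
$g{\left(A,N \right)} = 3 - A$
$U{\left(n \right)} = 4$ ($U{\left(n \right)} = 4 - \frac{0}{n} = 4 - 0 = 4 + 0 = 4$)
$k = 12$ ($k = \left(3 - -3\right) \left(1 + 1\right) = \left(3 + 3\right) 2 = 6 \cdot 2 = 12$)
$\left(-1 + 2 \cdot 5\right) U{\left(-5 \right)} k = \left(-1 + 2 \cdot 5\right) 4 \cdot 12 = \left(-1 + 10\right) 4 \cdot 12 = 9 \cdot 4 \cdot 12 = 36 \cdot 12 = 432$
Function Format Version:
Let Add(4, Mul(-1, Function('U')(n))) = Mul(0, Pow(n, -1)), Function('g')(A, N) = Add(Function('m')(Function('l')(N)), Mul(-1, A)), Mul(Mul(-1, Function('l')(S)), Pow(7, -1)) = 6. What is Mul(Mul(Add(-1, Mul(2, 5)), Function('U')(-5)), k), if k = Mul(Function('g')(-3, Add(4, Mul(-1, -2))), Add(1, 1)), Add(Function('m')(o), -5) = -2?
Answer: 432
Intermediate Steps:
Function('l')(S) = -42 (Function('l')(S) = Mul(-7, 6) = -42)
Function('m')(o) = 3 (Function('m')(o) = Add(5, -2) = 3)
Function('g')(A, N) = Add(3, Mul(-1, A))
Function('U')(n) = 4 (Function('U')(n) = Add(4, Mul(-1, Mul(0, Pow(n, -1)))) = Add(4, Mul(-1, 0)) = Add(4, 0) = 4)
k = 12 (k = Mul(Add(3, Mul(-1, -3)), Add(1, 1)) = Mul(Add(3, 3), 2) = Mul(6, 2) = 12)
Mul(Mul(Add(-1, Mul(2, 5)), Function('U')(-5)), k) = Mul(Mul(Add(-1, Mul(2, 5)), 4), 12) = Mul(Mul(Add(-1, 10), 4), 12) = Mul(Mul(9, 4), 12) = Mul(36, 12) = 432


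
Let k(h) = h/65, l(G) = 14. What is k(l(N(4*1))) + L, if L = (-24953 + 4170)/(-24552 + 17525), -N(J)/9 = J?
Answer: 1449273/456755 ≈ 3.1730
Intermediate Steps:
N(J) = -9*J
L = 20783/7027 (L = -20783/(-7027) = -20783*(-1/7027) = 20783/7027 ≈ 2.9576)
k(h) = h/65 (k(h) = h*(1/65) = h/65)
k(l(N(4*1))) + L = (1/65)*14 + 20783/7027 = 14/65 + 20783/7027 = 1449273/456755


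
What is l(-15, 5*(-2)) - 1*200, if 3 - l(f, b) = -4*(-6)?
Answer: -221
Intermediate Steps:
l(f, b) = -21 (l(f, b) = 3 - (-4)*(-6) = 3 - 1*24 = 3 - 24 = -21)
l(-15, 5*(-2)) - 1*200 = -21 - 1*200 = -21 - 200 = -221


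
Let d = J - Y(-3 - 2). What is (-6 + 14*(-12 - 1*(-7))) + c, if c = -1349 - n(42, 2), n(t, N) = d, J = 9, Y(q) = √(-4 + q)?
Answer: -1434 + 3*I ≈ -1434.0 + 3.0*I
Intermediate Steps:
d = 9 - 3*I (d = 9 - √(-4 + (-3 - 2)) = 9 - √(-4 - 5) = 9 - √(-9) = 9 - 3*I ≈ 9.0 - 3.0*I)
n(t, N) = 9 - 3*I
c = -1358 + 3*I (c = -1349 - (9 - 3*I) = -1349 + (-9 + 3*I) = -1358 + 3*I ≈ -1358.0 + 3.0*I)
(-6 + 14*(-12 - 1*(-7))) + c = (-6 + 14*(-12 - 1*(-7))) + (-1358 + 3*I) = (-6 + 14*(-12 + 7)) + (-1358 + 3*I) = (-6 + 14*(-5)) + (-1358 + 3*I) = (-6 - 70) + (-1358 + 3*I) = -76 + (-1358 + 3*I) = -1434 + 3*I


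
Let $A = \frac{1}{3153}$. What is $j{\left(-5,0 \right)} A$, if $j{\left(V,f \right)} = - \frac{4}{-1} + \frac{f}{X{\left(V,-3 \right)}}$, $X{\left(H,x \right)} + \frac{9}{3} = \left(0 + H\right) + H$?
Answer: $\frac{4}{3153} \approx 0.0012686$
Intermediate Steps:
$X{\left(H,x \right)} = -3 + 2 H$ ($X{\left(H,x \right)} = -3 + \left(\left(0 + H\right) + H\right) = -3 + \left(H + H\right) = -3 + 2 H$)
$j{\left(V,f \right)} = 4 + \frac{f}{-3 + 2 V}$ ($j{\left(V,f \right)} = - \frac{4}{-1} + \frac{f}{-3 + 2 V} = \left(-4\right) \left(-1\right) + \frac{f}{-3 + 2 V} = 4 + \frac{f}{-3 + 2 V}$)
$A = \frac{1}{3153} \approx 0.00031716$
$j{\left(-5,0 \right)} A = \frac{-12 + 0 + 8 \left(-5\right)}{-3 + 2 \left(-5\right)} \frac{1}{3153} = \frac{-12 + 0 - 40}{-3 - 10} \cdot \frac{1}{3153} = \frac{1}{-13} \left(-52\right) \frac{1}{3153} = \left(- \frac{1}{13}\right) \left(-52\right) \frac{1}{3153} = 4 \cdot \frac{1}{3153} = \frac{4}{3153}$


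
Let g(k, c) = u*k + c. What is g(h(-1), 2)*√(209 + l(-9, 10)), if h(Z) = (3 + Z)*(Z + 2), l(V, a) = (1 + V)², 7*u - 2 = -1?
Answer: 16*√273/7 ≈ 37.766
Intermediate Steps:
u = ⅐ (u = 2/7 + (⅐)*(-1) = 2/7 - ⅐ = ⅐ ≈ 0.14286)
h(Z) = (2 + Z)*(3 + Z) (h(Z) = (3 + Z)*(2 + Z) = (2 + Z)*(3 + Z))
g(k, c) = c + k/7 (g(k, c) = k/7 + c = c + k/7)
g(h(-1), 2)*√(209 + l(-9, 10)) = (2 + (6 + (-1)² + 5*(-1))/7)*√(209 + (1 - 9)²) = (2 + (6 + 1 - 5)/7)*√(209 + (-8)²) = (2 + (⅐)*2)*√(209 + 64) = (2 + 2/7)*√273 = 16*√273/7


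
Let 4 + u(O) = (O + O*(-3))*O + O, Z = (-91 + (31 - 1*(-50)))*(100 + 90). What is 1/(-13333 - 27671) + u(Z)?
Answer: -296126951617/41004 ≈ -7.2219e+6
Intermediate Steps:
Z = -1900 (Z = (-91 + (31 + 50))*190 = (-91 + 81)*190 = -10*190 = -1900)
u(O) = -4 + O - 2*O² (u(O) = -4 + ((O + O*(-3))*O + O) = -4 + ((O - 3*O)*O + O) = -4 + ((-2*O)*O + O) = -4 + (-2*O² + O) = -4 + (O - 2*O²) = -4 + O - 2*O²)
1/(-13333 - 27671) + u(Z) = 1/(-13333 - 27671) + (-4 - 1900 - 2*(-1900)²) = 1/(-41004) + (-4 - 1900 - 2*3610000) = -1/41004 + (-4 - 1900 - 7220000) = -1/41004 - 7221904 = -296126951617/41004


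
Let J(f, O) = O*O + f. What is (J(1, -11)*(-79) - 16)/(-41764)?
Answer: 4827/20882 ≈ 0.23116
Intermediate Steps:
J(f, O) = f + O**2 (J(f, O) = O**2 + f = f + O**2)
(J(1, -11)*(-79) - 16)/(-41764) = ((1 + (-11)**2)*(-79) - 16)/(-41764) = ((1 + 121)*(-79) - 16)*(-1/41764) = (122*(-79) - 16)*(-1/41764) = (-9638 - 16)*(-1/41764) = -9654*(-1/41764) = 4827/20882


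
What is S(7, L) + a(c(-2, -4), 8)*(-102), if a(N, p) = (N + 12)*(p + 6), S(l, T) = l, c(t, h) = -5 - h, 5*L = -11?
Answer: -15701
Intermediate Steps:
L = -11/5 (L = (⅕)*(-11) = -11/5 ≈ -2.2000)
a(N, p) = (6 + p)*(12 + N) (a(N, p) = (12 + N)*(6 + p) = (6 + p)*(12 + N))
S(7, L) + a(c(-2, -4), 8)*(-102) = 7 + (72 + 6*(-5 - 1*(-4)) + 12*8 + (-5 - 1*(-4))*8)*(-102) = 7 + (72 + 6*(-5 + 4) + 96 + (-5 + 4)*8)*(-102) = 7 + (72 + 6*(-1) + 96 - 1*8)*(-102) = 7 + (72 - 6 + 96 - 8)*(-102) = 7 + 154*(-102) = 7 - 15708 = -15701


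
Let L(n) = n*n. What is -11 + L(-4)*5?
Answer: 69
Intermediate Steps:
L(n) = n²
-11 + L(-4)*5 = -11 + (-4)²*5 = -11 + 16*5 = -11 + 80 = 69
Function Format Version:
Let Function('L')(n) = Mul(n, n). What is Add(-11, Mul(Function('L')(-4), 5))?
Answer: 69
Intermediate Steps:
Function('L')(n) = Pow(n, 2)
Add(-11, Mul(Function('L')(-4), 5)) = Add(-11, Mul(Pow(-4, 2), 5)) = Add(-11, Mul(16, 5)) = Add(-11, 80) = 69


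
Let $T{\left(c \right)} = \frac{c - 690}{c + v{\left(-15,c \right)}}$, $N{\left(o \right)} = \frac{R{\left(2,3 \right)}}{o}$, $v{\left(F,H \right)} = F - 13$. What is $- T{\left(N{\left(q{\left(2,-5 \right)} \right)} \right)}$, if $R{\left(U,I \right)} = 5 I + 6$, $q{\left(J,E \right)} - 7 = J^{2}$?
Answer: $- \frac{7569}{287} \approx -26.373$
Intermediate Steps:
$v{\left(F,H \right)} = -13 + F$
$q{\left(J,E \right)} = 7 + J^{2}$
$R{\left(U,I \right)} = 6 + 5 I$
$N{\left(o \right)} = \frac{21}{o}$ ($N{\left(o \right)} = \frac{6 + 5 \cdot 3}{o} = \frac{6 + 15}{o} = \frac{21}{o}$)
$T{\left(c \right)} = \frac{-690 + c}{-28 + c}$ ($T{\left(c \right)} = \frac{c - 690}{c - 28} = \frac{-690 + c}{c - 28} = \frac{-690 + c}{-28 + c}$)
$- T{\left(N{\left(q{\left(2,-5 \right)} \right)} \right)} = - \frac{-690 + \frac{21}{7 + 2^{2}}}{-28 + \frac{21}{7 + 2^{2}}} = - \frac{-690 + \frac{21}{7 + 4}}{-28 + \frac{21}{7 + 4}} = - \frac{-690 + \frac{21}{11}}{-28 + \frac{21}{11}} = - \frac{-7569}{\left(- \frac{287}{11}\right) 11} = - \frac{\left(-11\right) \left(-7569\right)}{287 \cdot 11} = \left(-1\right) \frac{7569}{287} = - \frac{7569}{287}$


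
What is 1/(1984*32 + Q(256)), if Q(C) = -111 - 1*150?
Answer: 1/63227 ≈ 1.5816e-5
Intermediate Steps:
Q(C) = -261 (Q(C) = -111 - 150 = -261)
1/(1984*32 + Q(256)) = 1/(1984*32 - 261) = 1/(63488 - 261) = 1/63227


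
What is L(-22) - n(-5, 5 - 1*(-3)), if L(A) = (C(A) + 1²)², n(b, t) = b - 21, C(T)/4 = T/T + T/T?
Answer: 107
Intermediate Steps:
C(T) = 8 (C(T) = 4*(T/T + T/T) = 4*(1 + 1) = 4*2 = 8)
n(b, t) = -21 + b
L(A) = 81 (L(A) = (8 + 1²)² = (8 + 1)² = 9² = 81)
L(-22) - n(-5, 5 - 1*(-3)) = 81 - (-21 - 5) = 81 - 1*(-26) = 81 + 26 = 107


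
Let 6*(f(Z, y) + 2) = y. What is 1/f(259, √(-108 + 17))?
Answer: -72/235 - 6*I*√91/235 ≈ -0.30638 - 0.24356*I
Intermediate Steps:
f(Z, y) = -2 + y/6
1/f(259, √(-108 + 17)) = 1/(-2 + √(-108 + 17)/6) = 1/(-2 + √(-91)/6) = 1/(-2 + (I*√91)/6) = 1/(-2 + I*√91/6)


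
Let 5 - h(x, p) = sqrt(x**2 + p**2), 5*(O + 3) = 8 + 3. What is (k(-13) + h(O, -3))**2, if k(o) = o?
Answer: (40 + sqrt(241))**2/25 ≈ 123.32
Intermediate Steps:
O = -4/5 (O = -3 + (8 + 3)/5 = -3 + (1/5)*11 = -3 + 11/5 = -4/5 ≈ -0.80000)
h(x, p) = 5 - sqrt(p**2 + x**2) (h(x, p) = 5 - sqrt(x**2 + p**2) = 5 - sqrt(p**2 + x**2))
(k(-13) + h(O, -3))**2 = (-13 + (5 - sqrt((-3)**2 + (-4/5)**2)))**2 = (-13 + (5 - sqrt(9 + 16/25)))**2 = (-13 + (5 - sqrt(241/25)))**2 = (-13 + (5 - sqrt(241)/5))**2 = (-8 - sqrt(241)/5)**2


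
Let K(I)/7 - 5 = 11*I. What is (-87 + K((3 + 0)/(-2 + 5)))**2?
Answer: 625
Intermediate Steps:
K(I) = 35 + 77*I (K(I) = 35 + 7*(11*I) = 35 + 77*I)
(-87 + K((3 + 0)/(-2 + 5)))**2 = (-87 + (35 + 77*((3 + 0)/(-2 + 5))))**2 = (-87 + (35 + 77*(3/3)))**2 = (-87 + (35 + 77*(3*(1/3))))**2 = (-87 + (35 + 77*1))**2 = (-87 + (35 + 77))**2 = (-87 + 112)**2 = 25**2 = 625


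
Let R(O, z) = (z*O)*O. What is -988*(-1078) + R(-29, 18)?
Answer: 1080202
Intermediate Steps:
R(O, z) = z*O**2 (R(O, z) = (O*z)*O = z*O**2)
-988*(-1078) + R(-29, 18) = -988*(-1078) + 18*(-29)**2 = 1065064 + 18*841 = 1065064 + 15138 = 1080202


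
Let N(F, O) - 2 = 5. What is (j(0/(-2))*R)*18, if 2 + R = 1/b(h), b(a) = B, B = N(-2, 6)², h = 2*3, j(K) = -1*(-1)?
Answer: -1746/49 ≈ -35.633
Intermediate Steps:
N(F, O) = 7 (N(F, O) = 2 + 5 = 7)
j(K) = 1
h = 6
B = 49 (B = 7² = 49)
b(a) = 49
R = -97/49 (R = -2 + 1/49 = -97/49 ≈ -1.9796)
(j(0/(-2))*R)*18 = (1*(-97/49))*18 = -97/49*18 = -1746/49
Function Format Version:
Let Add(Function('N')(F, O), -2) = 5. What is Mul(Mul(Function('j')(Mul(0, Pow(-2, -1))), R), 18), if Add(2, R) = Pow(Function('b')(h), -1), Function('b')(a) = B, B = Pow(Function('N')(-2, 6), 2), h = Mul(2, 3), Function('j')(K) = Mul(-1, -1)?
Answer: Rational(-1746, 49) ≈ -35.633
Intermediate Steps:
Function('N')(F, O) = 7 (Function('N')(F, O) = Add(2, 5) = 7)
Function('j')(K) = 1
h = 6
B = 49 (B = Pow(7, 2) = 49)
Function('b')(a) = 49
R = Rational(-97, 49) (R = Add(-2, Pow(49, -1)) = Add(-2, Rational(1, 49)) = Rational(-97, 49) ≈ -1.9796)
Mul(Mul(Function('j')(Mul(0, Pow(-2, -1))), R), 18) = Mul(Mul(1, Rational(-97, 49)), 18) = Mul(Rational(-97, 49), 18) = Rational(-1746, 49)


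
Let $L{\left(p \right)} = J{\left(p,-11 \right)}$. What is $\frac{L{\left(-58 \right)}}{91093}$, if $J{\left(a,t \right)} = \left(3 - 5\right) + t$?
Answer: $- \frac{13}{91093} \approx -0.00014271$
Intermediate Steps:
$J{\left(a,t \right)} = -2 + t$
$L{\left(p \right)} = -13$ ($L{\left(p \right)} = -2 - 11 = -13$)
$\frac{L{\left(-58 \right)}}{91093} = - \frac{13}{91093}$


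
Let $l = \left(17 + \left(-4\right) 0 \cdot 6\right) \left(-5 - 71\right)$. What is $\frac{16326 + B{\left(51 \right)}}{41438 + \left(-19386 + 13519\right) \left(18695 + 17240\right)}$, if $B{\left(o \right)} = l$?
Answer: $- \frac{15034}{210789207} \approx -7.1322 \cdot 10^{-5}$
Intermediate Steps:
$l = -1292$ ($l = \left(17 + 0 \cdot 6\right) \left(-76\right) = \left(17 + 0\right) \left(-76\right) = 17 \left(-76\right) = -1292$)
$B{\left(o \right)} = -1292$
$\frac{16326 + B{\left(51 \right)}}{41438 + \left(-19386 + 13519\right) \left(18695 + 17240\right)} = \frac{16326 - 1292}{41438 + \left(-19386 + 13519\right) \left(18695 + 17240\right)} = \frac{15034}{41438 - 210830645} = \frac{15034}{-210789207} = 15034 \left(- \frac{1}{210789207}\right) = - \frac{15034}{210789207}$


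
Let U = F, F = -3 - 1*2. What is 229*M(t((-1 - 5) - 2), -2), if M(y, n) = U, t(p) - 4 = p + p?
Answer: -1145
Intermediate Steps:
t(p) = 4 + 2*p (t(p) = 4 + (p + p) = 4 + 2*p)
F = -5 (F = -3 - 2 = -5)
U = -5
M(y, n) = -5
229*M(t((-1 - 5) - 2), -2) = 229*(-5) = -1145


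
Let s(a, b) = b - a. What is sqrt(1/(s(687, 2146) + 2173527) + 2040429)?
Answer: sqrt(9652380176400999070)/2174986 ≈ 1428.4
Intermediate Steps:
sqrt(1/(s(687, 2146) + 2173527) + 2040429) = sqrt(1/((2146 - 1*687) + 2173527) + 2040429) = sqrt(1/((2146 - 687) + 2173527) + 2040429) = sqrt(1/(1459 + 2173527) + 2040429) = sqrt(1/2174986 + 2040429) = sqrt(4437904508995/2174986) = sqrt(9652380176400999070)/2174986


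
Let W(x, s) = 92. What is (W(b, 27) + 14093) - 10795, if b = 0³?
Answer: 3390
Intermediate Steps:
b = 0
(W(b, 27) + 14093) - 10795 = (92 + 14093) - 10795 = 14185 - 10795 = 3390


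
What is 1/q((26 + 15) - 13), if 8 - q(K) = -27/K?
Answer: 28/251 ≈ 0.11155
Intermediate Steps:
q(K) = 8 + 27/K (q(K) = 8 - (-27)/K = 8 + 27/K)
1/q((26 + 15) - 13) = 1/(8 + 27/((26 + 15) - 13)) = 1/(8 + 27/(41 - 13)) = 1/(8 + 27/28) = 1/(251/28) = 28/251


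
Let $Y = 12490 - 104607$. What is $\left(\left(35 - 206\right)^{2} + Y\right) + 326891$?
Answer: $264015$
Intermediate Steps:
$Y = -92117$ ($Y = 12490 - 104607 = -92117$)
$\left(\left(35 - 206\right)^{2} + Y\right) + 326891 = \left(\left(35 - 206\right)^{2} - 92117\right) + 326891 = \left(\left(-171\right)^{2} - 92117\right) + 326891 = \left(29241 - 92117\right) + 326891 = -62876 + 326891 = 264015$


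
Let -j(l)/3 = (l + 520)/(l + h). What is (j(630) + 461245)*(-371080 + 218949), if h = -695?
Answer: -912310590625/13 ≈ -7.0178e+10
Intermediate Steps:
j(l) = -3*(520 + l)/(-695 + l) (j(l) = -3*(l + 520)/(l - 695) = -3*(520 + l)/(-695 + l))
(j(630) + 461245)*(-371080 + 218949) = (3*(-520 - 1*630)/(-695 + 630) + 461245)*(-371080 + 218949) = (3*(-520 - 630)/(-65) + 461245)*(-152131) = (3*(-1/65)*(-1150) + 461245)*(-152131) = (690/13 + 461245)*(-152131) = (5996875/13)*(-152131) = -912310590625/13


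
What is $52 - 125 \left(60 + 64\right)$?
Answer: $-15448$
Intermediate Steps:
$52 - 125 \left(60 + 64\right) = 52 - 15500 = -15448$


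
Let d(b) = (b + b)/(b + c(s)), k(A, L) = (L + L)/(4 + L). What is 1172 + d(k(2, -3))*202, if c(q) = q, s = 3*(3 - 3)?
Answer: 1576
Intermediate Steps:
s = 0 (s = 3*0 = 0)
k(A, L) = 2*L/(4 + L) (k(A, L) = (2*L)/(4 + L) = 2*L/(4 + L))
d(b) = 2 (d(b) = (b + b)/(b + 0) = (2*b)/b = 2)
1172 + d(k(2, -3))*202 = 1172 + 2*202 = 1172 + 404 = 1576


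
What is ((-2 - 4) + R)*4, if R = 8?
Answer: 8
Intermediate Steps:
((-2 - 4) + R)*4 = ((-2 - 4) + 8)*4 = (-6 + 8)*4 = 2*4 = 8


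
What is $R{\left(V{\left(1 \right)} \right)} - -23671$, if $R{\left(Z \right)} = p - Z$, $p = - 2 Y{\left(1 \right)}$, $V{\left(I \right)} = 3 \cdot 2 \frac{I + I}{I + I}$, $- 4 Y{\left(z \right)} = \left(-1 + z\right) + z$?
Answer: $\frac{47331}{2} \approx 23666.0$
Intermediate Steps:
$Y{\left(z \right)} = \frac{1}{4} - \frac{z}{2}$ ($Y{\left(z \right)} = - \frac{\left(-1 + z\right) + z}{4} = - \frac{-1 + 2 z}{4} = \frac{1}{4} - \frac{z}{2}$)
$V{\left(I \right)} = 6$ ($V{\left(I \right)} = 6 \frac{2 I}{2 I} = 6 \cdot 2 I \frac{1}{2 I} = 6 \cdot 1 = 6$)
$p = \frac{1}{2}$ ($p = - 2 \left(\frac{1}{4} - \frac{1}{2}\right) = \left(-2\right) \left(- \frac{1}{4}\right) = \frac{1}{2} \approx 0.5$)
$R{\left(Z \right)} = \frac{1}{2} - Z$
$R{\left(V{\left(1 \right)} \right)} - -23671 = \left(\frac{1}{2} - 6\right) - -23671 = \left(\frac{1}{2} - 6\right) + 23671 = - \frac{11}{2} + 23671 = \frac{47331}{2}$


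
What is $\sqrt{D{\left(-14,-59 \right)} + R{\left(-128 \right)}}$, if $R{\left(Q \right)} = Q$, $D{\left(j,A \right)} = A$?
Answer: $i \sqrt{187} \approx 13.675 i$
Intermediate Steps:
$\sqrt{D{\left(-14,-59 \right)} + R{\left(-128 \right)}} = \sqrt{-59 - 128} = \sqrt{-187} = i \sqrt{187}$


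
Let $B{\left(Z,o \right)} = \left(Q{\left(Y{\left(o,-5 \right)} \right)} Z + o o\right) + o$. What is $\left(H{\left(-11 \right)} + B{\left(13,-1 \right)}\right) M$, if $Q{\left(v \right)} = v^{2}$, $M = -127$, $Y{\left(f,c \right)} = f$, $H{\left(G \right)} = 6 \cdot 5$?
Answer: $-5461$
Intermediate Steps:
$H{\left(G \right)} = 30$
$B{\left(Z,o \right)} = o + o^{2} + Z o^{2}$ ($B{\left(Z,o \right)} = \left(o^{2} Z + o o\right) + o = \left(Z o^{2} + o^{2}\right) + o = \left(o^{2} + Z o^{2}\right) + o = o + o^{2} + Z o^{2}$)
$\left(H{\left(-11 \right)} + B{\left(13,-1 \right)}\right) M = \left(30 - \left(1 - 1 + 13 \left(-1\right)\right)\right) \left(-127\right) = \left(30 - \left(1 - 1 - 13\right)\right) \left(-127\right) = \left(30 - -13\right) \left(-127\right) = \left(30 + 13\right) \left(-127\right) = 43 \left(-127\right) = -5461$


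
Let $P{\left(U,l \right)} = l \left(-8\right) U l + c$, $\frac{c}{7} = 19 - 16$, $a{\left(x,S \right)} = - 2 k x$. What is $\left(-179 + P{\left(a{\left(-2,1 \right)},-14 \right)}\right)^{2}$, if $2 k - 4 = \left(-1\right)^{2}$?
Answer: $250842244$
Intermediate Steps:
$k = \frac{5}{2}$ ($k = 2 + \frac{\left(-1\right)^{2}}{2} = 2 + \frac{1}{2} \cdot 1 = 2 + \frac{1}{2} = \frac{5}{2} \approx 2.5$)
$a{\left(x,S \right)} = - 5 x$ ($a{\left(x,S \right)} = \left(-2\right) \frac{5}{2} x = - 5 x$)
$c = 21$ ($c = 7 \left(19 - 16\right) = 7 \cdot 3 = 21$)
$P{\left(U,l \right)} = 21 - 8 U l^{2}$ ($P{\left(U,l \right)} = l \left(-8\right) U l + 21 = - 8 l U l + 21 = - 8 U l l + 21 = - 8 U l^{2} + 21 = 21 - 8 U l^{2}$)
$\left(-179 + P{\left(a{\left(-2,1 \right)},-14 \right)}\right)^{2} = \left(-179 + \left(21 - 8 \left(\left(-5\right) \left(-2\right)\right) \left(-14\right)^{2}\right)\right)^{2} = \left(-179 + \left(21 - 80 \cdot 196\right)\right)^{2} = \left(-179 + \left(21 - 15680\right)\right)^{2} = \left(-179 - 15659\right)^{2} = \left(-15838\right)^{2} = 250842244$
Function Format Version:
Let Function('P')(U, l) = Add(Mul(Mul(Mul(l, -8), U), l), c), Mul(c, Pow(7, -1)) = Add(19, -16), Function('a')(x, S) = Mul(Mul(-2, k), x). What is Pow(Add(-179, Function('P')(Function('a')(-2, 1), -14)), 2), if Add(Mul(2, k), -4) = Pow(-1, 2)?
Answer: 250842244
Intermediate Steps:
k = Rational(5, 2) (k = Add(2, Mul(Rational(1, 2), Pow(-1, 2))) = Add(2, Mul(Rational(1, 2), 1)) = Add(2, Rational(1, 2)) = Rational(5, 2) ≈ 2.5000)
Function('a')(x, S) = Mul(-5, x) (Function('a')(x, S) = Mul(Mul(-2, Rational(5, 2)), x) = Mul(-5, x))
c = 21 (c = Mul(7, Add(19, -16)) = Mul(7, 3) = 21)
Function('P')(U, l) = Add(21, Mul(-8, U, Pow(l, 2))) (Function('P')(U, l) = Add(Mul(Mul(Mul(l, -8), U), l), 21) = Add(Mul(Mul(Mul(-8, l), U), l), 21) = Add(Mul(Mul(-8, U, l), l), 21) = Add(Mul(-8, U, Pow(l, 2)), 21) = Add(21, Mul(-8, U, Pow(l, 2))))
Pow(Add(-179, Function('P')(Function('a')(-2, 1), -14)), 2) = Pow(Add(-179, Add(21, Mul(-8, Mul(-5, -2), Pow(-14, 2)))), 2) = Pow(Add(-179, Add(21, Mul(-8, 10, 196))), 2) = Pow(Add(-179, Add(21, -15680)), 2) = Pow(Add(-179, -15659), 2) = Pow(-15838, 2) = 250842244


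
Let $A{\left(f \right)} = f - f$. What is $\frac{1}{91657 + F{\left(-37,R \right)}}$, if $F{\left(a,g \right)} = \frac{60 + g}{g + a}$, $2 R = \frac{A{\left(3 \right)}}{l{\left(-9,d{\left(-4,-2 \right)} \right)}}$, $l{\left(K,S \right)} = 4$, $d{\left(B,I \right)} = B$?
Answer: $\frac{37}{3391249} \approx 1.091 \cdot 10^{-5}$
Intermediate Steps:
$A{\left(f \right)} = 0$
$R = 0$ ($R = \frac{0 \cdot \frac{1}{4}}{2} = \frac{1}{2} \cdot 0 = 0$)
$F{\left(a,g \right)} = \frac{60 + g}{a + g}$
$\frac{1}{91657 + F{\left(-37,R \right)}} = \frac{1}{91657 + \frac{60 + 0}{-37 + 0}} = \frac{1}{91657 + \frac{1}{-37} \cdot 60} = \frac{1}{91657 - \frac{60}{37}} = \frac{1}{\frac{3391249}{37}} = \frac{37}{3391249}$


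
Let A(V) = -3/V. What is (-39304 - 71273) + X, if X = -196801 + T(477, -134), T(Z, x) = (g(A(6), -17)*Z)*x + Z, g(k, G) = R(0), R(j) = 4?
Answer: -562573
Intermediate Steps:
g(k, G) = 4
T(Z, x) = Z + 4*Z*x (T(Z, x) = (4*Z)*x + Z = 4*Z*x + Z = Z + 4*Z*x)
X = -451996 (X = -196801 + 477*(1 + 4*(-134)) = -196801 + 477*(1 - 536) = -196801 + 477*(-535) = -196801 - 255195 = -451996)
(-39304 - 71273) + X = (-39304 - 71273) - 451996 = -110577 - 451996 = -562573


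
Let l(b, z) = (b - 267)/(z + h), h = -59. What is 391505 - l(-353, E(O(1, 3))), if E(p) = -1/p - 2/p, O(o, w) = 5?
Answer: 58332695/149 ≈ 3.9149e+5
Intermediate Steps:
E(p) = -3/p
l(b, z) = (-267 + b)/(-59 + z) (l(b, z) = (b - 267)/(z - 59) = (-267 + b)/(-59 + z))
391505 - l(-353, E(O(1, 3))) = 391505 - (-267 - 353)/(-59 - 3/5) = 391505 - (-620)/(-59 - 3*⅕) = 391505 - (-620)/(-59 - ⅗) = 391505 - (-620)/(-298/5) = 391505 - (-5)*(-620)/298 = 391505 - 1*1550/149 = 391505 - 1550/149 = 58332695/149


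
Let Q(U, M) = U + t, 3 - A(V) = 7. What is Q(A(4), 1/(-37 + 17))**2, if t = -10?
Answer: 196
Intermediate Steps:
A(V) = -4 (A(V) = 3 - 1*7 = 3 - 7 = -4)
Q(U, M) = -10 + U (Q(U, M) = U - 10 = -10 + U)
Q(A(4), 1/(-37 + 17))**2 = (-10 - 4)**2 = (-14)**2 = 196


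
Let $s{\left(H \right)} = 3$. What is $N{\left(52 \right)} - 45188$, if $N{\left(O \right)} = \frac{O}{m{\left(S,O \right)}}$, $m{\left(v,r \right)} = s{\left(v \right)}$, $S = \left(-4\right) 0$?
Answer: $- \frac{135512}{3} \approx -45171.0$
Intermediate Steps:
$S = 0$
$m{\left(v,r \right)} = 3$
$N{\left(O \right)} = \frac{O}{3}$
$N{\left(52 \right)} - 45188 = \frac{1}{3} \cdot 52 - 45188 = \frac{52}{3} - 45188 = - \frac{135512}{3}$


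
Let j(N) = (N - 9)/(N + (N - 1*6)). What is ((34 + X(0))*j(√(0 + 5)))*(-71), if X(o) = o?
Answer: -13277/2 - 3621*√5/2 ≈ -10687.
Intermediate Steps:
j(N) = (-9 + N)/(-6 + 2*N) (j(N) = (-9 + N)/(N + (N - 6)) = (-9 + N)/(N + (-6 + N)) = (-9 + N)/(-6 + 2*N))
((34 + X(0))*j(√(0 + 5)))*(-71) = ((34 + 0)*((-9 + √(0 + 5))/(2*(-3 + √(0 + 5)))))*(-71) = (34*((-9 + √5)/(2*(-3 + √5))))*(-71) = (17*(-9 + √5)/(-3 + √5))*(-71) = -1207*(-9 + √5)/(-3 + √5)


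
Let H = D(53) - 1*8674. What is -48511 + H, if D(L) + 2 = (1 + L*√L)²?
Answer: 91691 + 106*√53 ≈ 92463.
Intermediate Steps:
D(L) = -2 + (1 + L^(3/2))² (D(L) = -2 + (1 + L*√L)² = -2 + (1 + L^(3/2))²)
H = -8676 + (1 + 53*√53)² (H = (-2 + (1 + 53^(3/2))²) - 1*8674 = (-2 + (1 + 53*√53)²) - 8674 = -8676 + (1 + 53*√53)² ≈ 1.4097e+5)
-48511 + H = -48511 + (140202 + 106*√53) = 91691 + 106*√53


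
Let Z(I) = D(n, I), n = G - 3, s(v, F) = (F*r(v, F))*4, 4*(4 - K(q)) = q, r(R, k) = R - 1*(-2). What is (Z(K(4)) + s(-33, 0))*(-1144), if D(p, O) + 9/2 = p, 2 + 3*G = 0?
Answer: 28028/3 ≈ 9342.7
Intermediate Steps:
G = -⅔ (G = -⅔ + (⅓)*0 = -⅔ + 0 = -⅔ ≈ -0.66667)
r(R, k) = 2 + R (r(R, k) = R + 2 = 2 + R)
K(q) = 4 - q/4
s(v, F) = 4*F*(2 + v) (s(v, F) = (F*(2 + v))*4 = 4*F*(2 + v))
n = -11/3 (n = -⅔ - 3 = -11/3 ≈ -3.6667)
D(p, O) = -9/2 + p
Z(I) = -49/6 (Z(I) = -9/2 - 11/3 = -49/6)
(Z(K(4)) + s(-33, 0))*(-1144) = (-49/6 + 4*0*(2 - 33))*(-1144) = (-49/6 + 4*0*(-31))*(-1144) = (-49/6 + 0)*(-1144) = -49/6*(-1144) = 28028/3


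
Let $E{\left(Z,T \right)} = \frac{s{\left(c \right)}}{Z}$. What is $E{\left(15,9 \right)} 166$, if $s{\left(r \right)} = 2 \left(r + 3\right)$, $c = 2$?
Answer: $\frac{332}{3} \approx 110.67$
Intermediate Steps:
$s{\left(r \right)} = 6 + 2 r$ ($s{\left(r \right)} = 2 \left(3 + r\right) = 6 + 2 r$)
$E{\left(Z,T \right)} = \frac{10}{Z}$ ($E{\left(Z,T \right)} = \frac{6 + 2 \cdot 2}{Z} = \frac{6 + 4}{Z} = \frac{10}{Z}$)
$E{\left(15,9 \right)} 166 = \frac{10}{15} \cdot 166 = 10 \cdot \frac{1}{15} \cdot 166 = \frac{2}{3} \cdot 166 = \frac{332}{3}$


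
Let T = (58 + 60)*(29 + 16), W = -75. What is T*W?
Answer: -398250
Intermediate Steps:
T = 5310 (T = 118*45 = 5310)
T*W = 5310*(-75) = -398250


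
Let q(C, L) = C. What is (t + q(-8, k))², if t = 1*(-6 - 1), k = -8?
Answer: 225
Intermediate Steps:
t = -7 (t = 1*(-7) = -7)
(t + q(-8, k))² = (-7 - 8)² = (-15)² = 225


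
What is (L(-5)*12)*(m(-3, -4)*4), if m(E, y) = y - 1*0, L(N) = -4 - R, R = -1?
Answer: 576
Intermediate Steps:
L(N) = -3 (L(N) = -4 - 1*(-1) = -4 + 1 = -3)
m(E, y) = y (m(E, y) = y + 0 = y)
(L(-5)*12)*(m(-3, -4)*4) = (-3*12)*(-4*4) = -36*(-16) = 576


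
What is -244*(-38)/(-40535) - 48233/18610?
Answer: -85107063/30174254 ≈ -2.8205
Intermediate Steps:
-244*(-38)/(-40535) - 48233/18610 = 9272*(-1/40535) - 48233*1/18610 = -9272/40535 - 48233/18610 = -85107063/30174254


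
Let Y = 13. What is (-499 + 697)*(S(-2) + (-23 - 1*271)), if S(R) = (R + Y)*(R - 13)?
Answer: -90882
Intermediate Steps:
S(R) = (-13 + R)*(13 + R) (S(R) = (R + 13)*(R - 13) = (13 + R)*(-13 + R) = (-13 + R)*(13 + R))
(-499 + 697)*(S(-2) + (-23 - 1*271)) = (-499 + 697)*((-169 + (-2)**2) + (-23 - 1*271)) = 198*((-169 + 4) + (-23 - 271)) = 198*(-165 - 294) = 198*(-459) = -90882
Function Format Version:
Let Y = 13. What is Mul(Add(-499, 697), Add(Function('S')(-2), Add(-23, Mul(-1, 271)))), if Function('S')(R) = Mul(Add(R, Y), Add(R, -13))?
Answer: -90882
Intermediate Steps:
Function('S')(R) = Mul(Add(-13, R), Add(13, R)) (Function('S')(R) = Mul(Add(R, 13), Add(R, -13)) = Mul(Add(13, R), Add(-13, R)) = Mul(Add(-13, R), Add(13, R)))
Mul(Add(-499, 697), Add(Function('S')(-2), Add(-23, Mul(-1, 271)))) = Mul(Add(-499, 697), Add(Add(-169, Pow(-2, 2)), Add(-23, Mul(-1, 271)))) = Mul(198, Add(Add(-169, 4), Add(-23, -271))) = Mul(198, Add(-165, -294)) = Mul(198, -459) = -90882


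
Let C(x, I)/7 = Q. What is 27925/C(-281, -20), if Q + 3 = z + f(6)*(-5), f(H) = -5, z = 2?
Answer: 27925/168 ≈ 166.22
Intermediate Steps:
Q = 24 (Q = -3 + (2 - 5*(-5)) = -3 + (2 + 25) = -3 + 27 = 24)
C(x, I) = 168 (C(x, I) = 7*24 = 168)
27925/C(-281, -20) = 27925/168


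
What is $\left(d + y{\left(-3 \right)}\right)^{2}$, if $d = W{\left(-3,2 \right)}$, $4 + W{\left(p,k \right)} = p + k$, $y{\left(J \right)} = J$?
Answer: $64$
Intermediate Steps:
$W{\left(p,k \right)} = -4 + k + p$ ($W{\left(p,k \right)} = -4 + \left(p + k\right) = -4 + \left(k + p\right) = -4 + k + p$)
$d = -5$ ($d = -4 + 2 - 3 = -5$)
$\left(d + y{\left(-3 \right)}\right)^{2} = \left(-5 - 3\right)^{2} = \left(-8\right)^{2} = 64$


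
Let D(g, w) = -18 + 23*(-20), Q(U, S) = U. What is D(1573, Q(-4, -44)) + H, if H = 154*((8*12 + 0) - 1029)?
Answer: -144160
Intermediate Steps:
D(g, w) = -478 (D(g, w) = -18 - 460 = -478)
H = -143682 (H = 154*((96 + 0) - 1029) = 154*(96 - 1029) = 154*(-933) = -143682)
D(1573, Q(-4, -44)) + H = -478 - 143682 = -144160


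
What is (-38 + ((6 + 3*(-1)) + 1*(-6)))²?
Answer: 1681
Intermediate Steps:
(-38 + ((6 + 3*(-1)) + 1*(-6)))² = (-38 + ((6 - 3) - 6))² = (-38 + (3 - 6))² = (-38 - 3)² = (-41)² = 1681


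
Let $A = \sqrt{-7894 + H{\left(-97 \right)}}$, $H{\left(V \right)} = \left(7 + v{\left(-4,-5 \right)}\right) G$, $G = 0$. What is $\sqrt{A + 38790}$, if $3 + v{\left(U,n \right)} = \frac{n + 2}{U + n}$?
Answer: $\sqrt{38790 + i \sqrt{7894}} \approx 196.95 + 0.226 i$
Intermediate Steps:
$v{\left(U,n \right)} = -3 + \frac{2 + n}{U + n}$ ($v{\left(U,n \right)} = -3 + \frac{n + 2}{U + n} = -3 + \frac{2 + n}{U + n}$)
$H{\left(V \right)} = 0$ ($H{\left(V \right)} = \left(7 + \frac{2 - -12 - -10}{-4 - 5}\right) 0 = \left(7 + \frac{2 + 12 + 10}{-9}\right) 0 = \left(7 - \frac{8}{3}\right) 0 = \frac{13}{3} \cdot 0 = 0$)
$A = i \sqrt{7894}$ ($A = \sqrt{-7894 + 0} = \sqrt{-7894} = i \sqrt{7894} \approx 88.848 i$)
$\sqrt{A + 38790} = \sqrt{i \sqrt{7894} + 38790} = \sqrt{38790 + i \sqrt{7894}}$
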